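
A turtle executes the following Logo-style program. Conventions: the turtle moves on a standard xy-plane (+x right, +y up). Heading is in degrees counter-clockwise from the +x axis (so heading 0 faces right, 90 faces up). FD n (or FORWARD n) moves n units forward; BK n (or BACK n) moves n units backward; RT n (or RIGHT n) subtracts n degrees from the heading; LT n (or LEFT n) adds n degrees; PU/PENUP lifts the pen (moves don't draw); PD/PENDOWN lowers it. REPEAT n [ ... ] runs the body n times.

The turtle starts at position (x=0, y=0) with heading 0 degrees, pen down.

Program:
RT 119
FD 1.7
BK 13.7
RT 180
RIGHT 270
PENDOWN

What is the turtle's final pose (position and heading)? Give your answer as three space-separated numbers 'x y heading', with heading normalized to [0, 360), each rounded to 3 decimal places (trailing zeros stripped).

Answer: 5.818 10.495 151

Derivation:
Executing turtle program step by step:
Start: pos=(0,0), heading=0, pen down
RT 119: heading 0 -> 241
FD 1.7: (0,0) -> (-0.824,-1.487) [heading=241, draw]
BK 13.7: (-0.824,-1.487) -> (5.818,10.495) [heading=241, draw]
RT 180: heading 241 -> 61
RT 270: heading 61 -> 151
PD: pen down
Final: pos=(5.818,10.495), heading=151, 2 segment(s) drawn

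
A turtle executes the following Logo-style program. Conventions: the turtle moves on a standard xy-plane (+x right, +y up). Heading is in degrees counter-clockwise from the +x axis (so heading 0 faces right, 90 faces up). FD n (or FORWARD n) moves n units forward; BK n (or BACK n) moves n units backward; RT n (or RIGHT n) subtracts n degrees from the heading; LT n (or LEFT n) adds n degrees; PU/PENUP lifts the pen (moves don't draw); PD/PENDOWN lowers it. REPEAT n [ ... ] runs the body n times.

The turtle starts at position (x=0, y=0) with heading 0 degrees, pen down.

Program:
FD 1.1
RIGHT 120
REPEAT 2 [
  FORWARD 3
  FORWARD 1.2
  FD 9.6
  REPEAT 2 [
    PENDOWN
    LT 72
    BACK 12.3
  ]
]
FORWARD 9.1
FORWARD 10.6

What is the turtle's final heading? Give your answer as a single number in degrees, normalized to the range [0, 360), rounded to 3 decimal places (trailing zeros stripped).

Executing turtle program step by step:
Start: pos=(0,0), heading=0, pen down
FD 1.1: (0,0) -> (1.1,0) [heading=0, draw]
RT 120: heading 0 -> 240
REPEAT 2 [
  -- iteration 1/2 --
  FD 3: (1.1,0) -> (-0.4,-2.598) [heading=240, draw]
  FD 1.2: (-0.4,-2.598) -> (-1,-3.637) [heading=240, draw]
  FD 9.6: (-1,-3.637) -> (-5.8,-11.951) [heading=240, draw]
  REPEAT 2 [
    -- iteration 1/2 --
    PD: pen down
    LT 72: heading 240 -> 312
    BK 12.3: (-5.8,-11.951) -> (-14.03,-2.81) [heading=312, draw]
    -- iteration 2/2 --
    PD: pen down
    LT 72: heading 312 -> 24
    BK 12.3: (-14.03,-2.81) -> (-25.267,-7.813) [heading=24, draw]
  ]
  -- iteration 2/2 --
  FD 3: (-25.267,-7.813) -> (-22.526,-6.593) [heading=24, draw]
  FD 1.2: (-22.526,-6.593) -> (-21.43,-6.105) [heading=24, draw]
  FD 9.6: (-21.43,-6.105) -> (-12.66,-2.2) [heading=24, draw]
  REPEAT 2 [
    -- iteration 1/2 --
    PD: pen down
    LT 72: heading 24 -> 96
    BK 12.3: (-12.66,-2.2) -> (-11.374,-14.433) [heading=96, draw]
    -- iteration 2/2 --
    PD: pen down
    LT 72: heading 96 -> 168
    BK 12.3: (-11.374,-14.433) -> (0.657,-16.99) [heading=168, draw]
  ]
]
FD 9.1: (0.657,-16.99) -> (-8.244,-15.098) [heading=168, draw]
FD 10.6: (-8.244,-15.098) -> (-18.613,-12.894) [heading=168, draw]
Final: pos=(-18.613,-12.894), heading=168, 13 segment(s) drawn

Answer: 168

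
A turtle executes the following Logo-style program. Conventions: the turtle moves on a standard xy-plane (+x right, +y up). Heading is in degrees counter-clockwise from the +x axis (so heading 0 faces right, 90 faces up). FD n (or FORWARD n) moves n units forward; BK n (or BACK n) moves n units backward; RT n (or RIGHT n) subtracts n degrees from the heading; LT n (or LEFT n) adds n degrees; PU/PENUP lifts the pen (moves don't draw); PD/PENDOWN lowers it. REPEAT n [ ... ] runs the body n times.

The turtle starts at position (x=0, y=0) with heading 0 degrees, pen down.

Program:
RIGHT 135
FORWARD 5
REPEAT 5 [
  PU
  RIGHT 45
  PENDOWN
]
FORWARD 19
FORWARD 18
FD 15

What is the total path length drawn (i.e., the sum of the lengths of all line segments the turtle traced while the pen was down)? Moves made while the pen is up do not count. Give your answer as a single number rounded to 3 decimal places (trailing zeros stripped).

Executing turtle program step by step:
Start: pos=(0,0), heading=0, pen down
RT 135: heading 0 -> 225
FD 5: (0,0) -> (-3.536,-3.536) [heading=225, draw]
REPEAT 5 [
  -- iteration 1/5 --
  PU: pen up
  RT 45: heading 225 -> 180
  PD: pen down
  -- iteration 2/5 --
  PU: pen up
  RT 45: heading 180 -> 135
  PD: pen down
  -- iteration 3/5 --
  PU: pen up
  RT 45: heading 135 -> 90
  PD: pen down
  -- iteration 4/5 --
  PU: pen up
  RT 45: heading 90 -> 45
  PD: pen down
  -- iteration 5/5 --
  PU: pen up
  RT 45: heading 45 -> 0
  PD: pen down
]
FD 19: (-3.536,-3.536) -> (15.464,-3.536) [heading=0, draw]
FD 18: (15.464,-3.536) -> (33.464,-3.536) [heading=0, draw]
FD 15: (33.464,-3.536) -> (48.464,-3.536) [heading=0, draw]
Final: pos=(48.464,-3.536), heading=0, 4 segment(s) drawn

Segment lengths:
  seg 1: (0,0) -> (-3.536,-3.536), length = 5
  seg 2: (-3.536,-3.536) -> (15.464,-3.536), length = 19
  seg 3: (15.464,-3.536) -> (33.464,-3.536), length = 18
  seg 4: (33.464,-3.536) -> (48.464,-3.536), length = 15
Total = 57

Answer: 57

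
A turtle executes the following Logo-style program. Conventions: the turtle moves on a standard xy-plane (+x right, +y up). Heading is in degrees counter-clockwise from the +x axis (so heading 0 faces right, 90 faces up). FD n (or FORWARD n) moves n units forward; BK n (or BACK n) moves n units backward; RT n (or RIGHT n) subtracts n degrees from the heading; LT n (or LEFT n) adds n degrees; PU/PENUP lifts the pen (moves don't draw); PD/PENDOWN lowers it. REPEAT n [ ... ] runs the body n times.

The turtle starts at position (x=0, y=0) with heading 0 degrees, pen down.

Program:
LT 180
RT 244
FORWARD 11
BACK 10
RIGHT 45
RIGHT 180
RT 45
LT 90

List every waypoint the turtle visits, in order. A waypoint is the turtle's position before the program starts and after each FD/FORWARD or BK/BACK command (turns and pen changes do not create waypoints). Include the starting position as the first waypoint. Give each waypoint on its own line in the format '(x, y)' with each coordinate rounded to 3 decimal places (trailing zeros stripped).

Answer: (0, 0)
(4.822, -9.887)
(0.438, -0.899)

Derivation:
Executing turtle program step by step:
Start: pos=(0,0), heading=0, pen down
LT 180: heading 0 -> 180
RT 244: heading 180 -> 296
FD 11: (0,0) -> (4.822,-9.887) [heading=296, draw]
BK 10: (4.822,-9.887) -> (0.438,-0.899) [heading=296, draw]
RT 45: heading 296 -> 251
RT 180: heading 251 -> 71
RT 45: heading 71 -> 26
LT 90: heading 26 -> 116
Final: pos=(0.438,-0.899), heading=116, 2 segment(s) drawn
Waypoints (3 total):
(0, 0)
(4.822, -9.887)
(0.438, -0.899)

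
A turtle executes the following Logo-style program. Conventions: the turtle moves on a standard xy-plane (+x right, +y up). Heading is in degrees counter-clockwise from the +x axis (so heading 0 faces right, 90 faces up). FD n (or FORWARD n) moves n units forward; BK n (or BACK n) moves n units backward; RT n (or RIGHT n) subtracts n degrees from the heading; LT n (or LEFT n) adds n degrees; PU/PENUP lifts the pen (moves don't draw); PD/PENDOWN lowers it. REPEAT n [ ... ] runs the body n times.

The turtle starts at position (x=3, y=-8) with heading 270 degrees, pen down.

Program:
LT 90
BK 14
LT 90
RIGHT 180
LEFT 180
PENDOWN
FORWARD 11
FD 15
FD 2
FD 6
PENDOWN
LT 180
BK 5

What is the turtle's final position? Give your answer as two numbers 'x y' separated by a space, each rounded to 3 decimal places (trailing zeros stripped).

Executing turtle program step by step:
Start: pos=(3,-8), heading=270, pen down
LT 90: heading 270 -> 0
BK 14: (3,-8) -> (-11,-8) [heading=0, draw]
LT 90: heading 0 -> 90
RT 180: heading 90 -> 270
LT 180: heading 270 -> 90
PD: pen down
FD 11: (-11,-8) -> (-11,3) [heading=90, draw]
FD 15: (-11,3) -> (-11,18) [heading=90, draw]
FD 2: (-11,18) -> (-11,20) [heading=90, draw]
FD 6: (-11,20) -> (-11,26) [heading=90, draw]
PD: pen down
LT 180: heading 90 -> 270
BK 5: (-11,26) -> (-11,31) [heading=270, draw]
Final: pos=(-11,31), heading=270, 6 segment(s) drawn

Answer: -11 31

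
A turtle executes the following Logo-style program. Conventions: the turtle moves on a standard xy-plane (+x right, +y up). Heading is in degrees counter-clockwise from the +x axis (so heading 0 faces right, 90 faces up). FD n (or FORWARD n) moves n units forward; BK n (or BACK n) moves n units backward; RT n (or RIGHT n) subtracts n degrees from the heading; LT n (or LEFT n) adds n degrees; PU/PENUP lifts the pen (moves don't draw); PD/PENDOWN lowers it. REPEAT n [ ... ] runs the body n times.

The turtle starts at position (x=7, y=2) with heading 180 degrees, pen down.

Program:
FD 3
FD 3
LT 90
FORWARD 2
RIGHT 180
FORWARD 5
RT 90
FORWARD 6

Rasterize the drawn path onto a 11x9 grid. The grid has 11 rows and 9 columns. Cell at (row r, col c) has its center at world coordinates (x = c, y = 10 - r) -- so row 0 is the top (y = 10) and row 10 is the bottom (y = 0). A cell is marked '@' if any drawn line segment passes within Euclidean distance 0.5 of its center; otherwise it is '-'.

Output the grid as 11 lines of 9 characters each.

Segment 0: (7,2) -> (4,2)
Segment 1: (4,2) -> (1,2)
Segment 2: (1,2) -> (1,0)
Segment 3: (1,0) -> (1,5)
Segment 4: (1,5) -> (7,5)

Answer: ---------
---------
---------
---------
---------
-@@@@@@@-
-@-------
-@-------
-@@@@@@@-
-@-------
-@-------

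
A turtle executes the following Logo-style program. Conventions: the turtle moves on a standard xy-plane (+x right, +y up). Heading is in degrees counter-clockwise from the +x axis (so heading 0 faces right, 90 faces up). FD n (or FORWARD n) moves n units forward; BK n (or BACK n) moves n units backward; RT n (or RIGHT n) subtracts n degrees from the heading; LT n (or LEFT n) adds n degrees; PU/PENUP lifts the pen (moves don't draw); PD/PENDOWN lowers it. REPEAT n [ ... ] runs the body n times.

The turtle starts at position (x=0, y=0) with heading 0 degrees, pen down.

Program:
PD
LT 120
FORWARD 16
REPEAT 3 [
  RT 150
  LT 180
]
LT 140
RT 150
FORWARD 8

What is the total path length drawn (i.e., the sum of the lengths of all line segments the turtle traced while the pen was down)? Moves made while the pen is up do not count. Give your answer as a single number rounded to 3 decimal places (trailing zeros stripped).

Executing turtle program step by step:
Start: pos=(0,0), heading=0, pen down
PD: pen down
LT 120: heading 0 -> 120
FD 16: (0,0) -> (-8,13.856) [heading=120, draw]
REPEAT 3 [
  -- iteration 1/3 --
  RT 150: heading 120 -> 330
  LT 180: heading 330 -> 150
  -- iteration 2/3 --
  RT 150: heading 150 -> 0
  LT 180: heading 0 -> 180
  -- iteration 3/3 --
  RT 150: heading 180 -> 30
  LT 180: heading 30 -> 210
]
LT 140: heading 210 -> 350
RT 150: heading 350 -> 200
FD 8: (-8,13.856) -> (-15.518,11.12) [heading=200, draw]
Final: pos=(-15.518,11.12), heading=200, 2 segment(s) drawn

Segment lengths:
  seg 1: (0,0) -> (-8,13.856), length = 16
  seg 2: (-8,13.856) -> (-15.518,11.12), length = 8
Total = 24

Answer: 24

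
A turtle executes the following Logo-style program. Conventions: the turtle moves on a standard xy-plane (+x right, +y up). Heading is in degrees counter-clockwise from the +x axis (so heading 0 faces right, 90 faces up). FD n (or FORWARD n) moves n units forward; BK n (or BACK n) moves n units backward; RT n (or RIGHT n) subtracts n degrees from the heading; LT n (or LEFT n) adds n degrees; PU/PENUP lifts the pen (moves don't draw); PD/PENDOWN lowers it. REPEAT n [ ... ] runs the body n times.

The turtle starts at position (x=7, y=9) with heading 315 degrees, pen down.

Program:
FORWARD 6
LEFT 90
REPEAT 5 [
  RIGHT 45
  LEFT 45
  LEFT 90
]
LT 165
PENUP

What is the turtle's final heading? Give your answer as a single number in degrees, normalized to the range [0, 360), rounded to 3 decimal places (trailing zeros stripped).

Executing turtle program step by step:
Start: pos=(7,9), heading=315, pen down
FD 6: (7,9) -> (11.243,4.757) [heading=315, draw]
LT 90: heading 315 -> 45
REPEAT 5 [
  -- iteration 1/5 --
  RT 45: heading 45 -> 0
  LT 45: heading 0 -> 45
  LT 90: heading 45 -> 135
  -- iteration 2/5 --
  RT 45: heading 135 -> 90
  LT 45: heading 90 -> 135
  LT 90: heading 135 -> 225
  -- iteration 3/5 --
  RT 45: heading 225 -> 180
  LT 45: heading 180 -> 225
  LT 90: heading 225 -> 315
  -- iteration 4/5 --
  RT 45: heading 315 -> 270
  LT 45: heading 270 -> 315
  LT 90: heading 315 -> 45
  -- iteration 5/5 --
  RT 45: heading 45 -> 0
  LT 45: heading 0 -> 45
  LT 90: heading 45 -> 135
]
LT 165: heading 135 -> 300
PU: pen up
Final: pos=(11.243,4.757), heading=300, 1 segment(s) drawn

Answer: 300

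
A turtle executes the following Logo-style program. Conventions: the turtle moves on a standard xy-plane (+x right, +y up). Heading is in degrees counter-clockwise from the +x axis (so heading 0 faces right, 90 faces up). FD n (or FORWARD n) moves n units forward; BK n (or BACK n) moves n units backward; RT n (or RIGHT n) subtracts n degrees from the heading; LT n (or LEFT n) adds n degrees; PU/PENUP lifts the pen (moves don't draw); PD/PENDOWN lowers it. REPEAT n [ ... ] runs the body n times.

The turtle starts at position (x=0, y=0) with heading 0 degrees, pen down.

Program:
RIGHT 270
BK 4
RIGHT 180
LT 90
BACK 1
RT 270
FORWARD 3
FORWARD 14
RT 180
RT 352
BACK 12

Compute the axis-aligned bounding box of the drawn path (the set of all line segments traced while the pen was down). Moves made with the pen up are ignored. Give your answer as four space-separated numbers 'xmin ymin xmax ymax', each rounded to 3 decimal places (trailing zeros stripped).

Executing turtle program step by step:
Start: pos=(0,0), heading=0, pen down
RT 270: heading 0 -> 90
BK 4: (0,0) -> (0,-4) [heading=90, draw]
RT 180: heading 90 -> 270
LT 90: heading 270 -> 0
BK 1: (0,-4) -> (-1,-4) [heading=0, draw]
RT 270: heading 0 -> 90
FD 3: (-1,-4) -> (-1,-1) [heading=90, draw]
FD 14: (-1,-1) -> (-1,13) [heading=90, draw]
RT 180: heading 90 -> 270
RT 352: heading 270 -> 278
BK 12: (-1,13) -> (-2.67,24.883) [heading=278, draw]
Final: pos=(-2.67,24.883), heading=278, 5 segment(s) drawn

Segment endpoints: x in {-2.67, -1, -1, -1, 0, 0}, y in {-4, -1, 0, 13, 24.883}
xmin=-2.67, ymin=-4, xmax=0, ymax=24.883

Answer: -2.67 -4 0 24.883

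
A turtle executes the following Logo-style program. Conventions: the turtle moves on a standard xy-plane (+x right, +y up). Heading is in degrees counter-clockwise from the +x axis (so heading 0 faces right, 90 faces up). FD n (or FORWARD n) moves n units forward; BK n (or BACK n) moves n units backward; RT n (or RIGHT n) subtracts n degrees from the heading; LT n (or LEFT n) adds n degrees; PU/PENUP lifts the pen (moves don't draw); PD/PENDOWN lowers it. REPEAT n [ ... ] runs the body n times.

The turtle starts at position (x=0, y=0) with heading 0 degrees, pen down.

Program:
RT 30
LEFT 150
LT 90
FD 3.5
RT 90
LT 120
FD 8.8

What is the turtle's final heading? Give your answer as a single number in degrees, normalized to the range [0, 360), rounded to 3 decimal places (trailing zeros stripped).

Executing turtle program step by step:
Start: pos=(0,0), heading=0, pen down
RT 30: heading 0 -> 330
LT 150: heading 330 -> 120
LT 90: heading 120 -> 210
FD 3.5: (0,0) -> (-3.031,-1.75) [heading=210, draw]
RT 90: heading 210 -> 120
LT 120: heading 120 -> 240
FD 8.8: (-3.031,-1.75) -> (-7.431,-9.371) [heading=240, draw]
Final: pos=(-7.431,-9.371), heading=240, 2 segment(s) drawn

Answer: 240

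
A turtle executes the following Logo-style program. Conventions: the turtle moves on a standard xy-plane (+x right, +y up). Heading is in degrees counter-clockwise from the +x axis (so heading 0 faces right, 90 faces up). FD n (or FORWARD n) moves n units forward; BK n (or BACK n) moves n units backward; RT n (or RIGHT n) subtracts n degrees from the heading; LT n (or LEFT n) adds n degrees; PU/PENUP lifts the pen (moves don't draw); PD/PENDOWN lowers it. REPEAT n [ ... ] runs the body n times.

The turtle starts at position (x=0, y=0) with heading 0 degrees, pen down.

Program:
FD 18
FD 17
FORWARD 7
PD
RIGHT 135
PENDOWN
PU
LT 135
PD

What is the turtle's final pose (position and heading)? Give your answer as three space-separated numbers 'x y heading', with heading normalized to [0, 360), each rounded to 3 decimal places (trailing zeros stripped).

Answer: 42 0 0

Derivation:
Executing turtle program step by step:
Start: pos=(0,0), heading=0, pen down
FD 18: (0,0) -> (18,0) [heading=0, draw]
FD 17: (18,0) -> (35,0) [heading=0, draw]
FD 7: (35,0) -> (42,0) [heading=0, draw]
PD: pen down
RT 135: heading 0 -> 225
PD: pen down
PU: pen up
LT 135: heading 225 -> 0
PD: pen down
Final: pos=(42,0), heading=0, 3 segment(s) drawn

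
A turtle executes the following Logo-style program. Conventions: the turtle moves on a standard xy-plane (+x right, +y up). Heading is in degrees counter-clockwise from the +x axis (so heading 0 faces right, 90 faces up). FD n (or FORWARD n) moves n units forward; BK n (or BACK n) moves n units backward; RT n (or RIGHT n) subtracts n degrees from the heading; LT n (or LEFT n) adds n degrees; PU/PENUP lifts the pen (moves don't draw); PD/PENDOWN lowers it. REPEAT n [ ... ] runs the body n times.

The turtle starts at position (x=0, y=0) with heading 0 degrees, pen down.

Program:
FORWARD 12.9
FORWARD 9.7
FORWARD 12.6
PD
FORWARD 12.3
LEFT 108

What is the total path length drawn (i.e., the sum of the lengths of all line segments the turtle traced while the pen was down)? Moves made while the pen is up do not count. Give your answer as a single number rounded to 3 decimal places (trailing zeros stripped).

Executing turtle program step by step:
Start: pos=(0,0), heading=0, pen down
FD 12.9: (0,0) -> (12.9,0) [heading=0, draw]
FD 9.7: (12.9,0) -> (22.6,0) [heading=0, draw]
FD 12.6: (22.6,0) -> (35.2,0) [heading=0, draw]
PD: pen down
FD 12.3: (35.2,0) -> (47.5,0) [heading=0, draw]
LT 108: heading 0 -> 108
Final: pos=(47.5,0), heading=108, 4 segment(s) drawn

Segment lengths:
  seg 1: (0,0) -> (12.9,0), length = 12.9
  seg 2: (12.9,0) -> (22.6,0), length = 9.7
  seg 3: (22.6,0) -> (35.2,0), length = 12.6
  seg 4: (35.2,0) -> (47.5,0), length = 12.3
Total = 47.5

Answer: 47.5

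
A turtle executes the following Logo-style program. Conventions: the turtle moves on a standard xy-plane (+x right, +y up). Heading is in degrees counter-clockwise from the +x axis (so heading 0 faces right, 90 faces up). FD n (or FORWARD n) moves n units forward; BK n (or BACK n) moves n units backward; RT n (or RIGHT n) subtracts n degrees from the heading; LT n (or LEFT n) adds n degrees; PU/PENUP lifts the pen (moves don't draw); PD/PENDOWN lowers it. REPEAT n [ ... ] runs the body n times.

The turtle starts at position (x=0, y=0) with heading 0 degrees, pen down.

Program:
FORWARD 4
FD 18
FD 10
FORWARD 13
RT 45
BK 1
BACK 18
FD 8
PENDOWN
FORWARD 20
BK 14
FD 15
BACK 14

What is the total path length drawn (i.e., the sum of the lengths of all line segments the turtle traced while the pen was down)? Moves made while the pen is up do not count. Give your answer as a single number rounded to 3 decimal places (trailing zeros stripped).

Answer: 135

Derivation:
Executing turtle program step by step:
Start: pos=(0,0), heading=0, pen down
FD 4: (0,0) -> (4,0) [heading=0, draw]
FD 18: (4,0) -> (22,0) [heading=0, draw]
FD 10: (22,0) -> (32,0) [heading=0, draw]
FD 13: (32,0) -> (45,0) [heading=0, draw]
RT 45: heading 0 -> 315
BK 1: (45,0) -> (44.293,0.707) [heading=315, draw]
BK 18: (44.293,0.707) -> (31.565,13.435) [heading=315, draw]
FD 8: (31.565,13.435) -> (37.222,7.778) [heading=315, draw]
PD: pen down
FD 20: (37.222,7.778) -> (51.364,-6.364) [heading=315, draw]
BK 14: (51.364,-6.364) -> (41.464,3.536) [heading=315, draw]
FD 15: (41.464,3.536) -> (52.071,-7.071) [heading=315, draw]
BK 14: (52.071,-7.071) -> (42.172,2.828) [heading=315, draw]
Final: pos=(42.172,2.828), heading=315, 11 segment(s) drawn

Segment lengths:
  seg 1: (0,0) -> (4,0), length = 4
  seg 2: (4,0) -> (22,0), length = 18
  seg 3: (22,0) -> (32,0), length = 10
  seg 4: (32,0) -> (45,0), length = 13
  seg 5: (45,0) -> (44.293,0.707), length = 1
  seg 6: (44.293,0.707) -> (31.565,13.435), length = 18
  seg 7: (31.565,13.435) -> (37.222,7.778), length = 8
  seg 8: (37.222,7.778) -> (51.364,-6.364), length = 20
  seg 9: (51.364,-6.364) -> (41.464,3.536), length = 14
  seg 10: (41.464,3.536) -> (52.071,-7.071), length = 15
  seg 11: (52.071,-7.071) -> (42.172,2.828), length = 14
Total = 135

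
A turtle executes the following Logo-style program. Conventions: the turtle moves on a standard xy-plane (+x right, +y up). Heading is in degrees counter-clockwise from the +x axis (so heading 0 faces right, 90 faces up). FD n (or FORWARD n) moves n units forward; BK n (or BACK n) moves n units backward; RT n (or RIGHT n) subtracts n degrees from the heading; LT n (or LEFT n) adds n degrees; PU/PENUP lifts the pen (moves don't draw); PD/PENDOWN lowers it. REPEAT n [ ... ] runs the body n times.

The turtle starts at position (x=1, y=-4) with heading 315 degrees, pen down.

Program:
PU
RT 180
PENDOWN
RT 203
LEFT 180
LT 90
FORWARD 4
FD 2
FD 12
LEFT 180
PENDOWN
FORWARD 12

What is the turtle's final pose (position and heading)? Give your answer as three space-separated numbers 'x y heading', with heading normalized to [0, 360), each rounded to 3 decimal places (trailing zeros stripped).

Executing turtle program step by step:
Start: pos=(1,-4), heading=315, pen down
PU: pen up
RT 180: heading 315 -> 135
PD: pen down
RT 203: heading 135 -> 292
LT 180: heading 292 -> 112
LT 90: heading 112 -> 202
FD 4: (1,-4) -> (-2.709,-5.498) [heading=202, draw]
FD 2: (-2.709,-5.498) -> (-4.563,-6.248) [heading=202, draw]
FD 12: (-4.563,-6.248) -> (-15.689,-10.743) [heading=202, draw]
LT 180: heading 202 -> 22
PD: pen down
FD 12: (-15.689,-10.743) -> (-4.563,-6.248) [heading=22, draw]
Final: pos=(-4.563,-6.248), heading=22, 4 segment(s) drawn

Answer: -4.563 -6.248 22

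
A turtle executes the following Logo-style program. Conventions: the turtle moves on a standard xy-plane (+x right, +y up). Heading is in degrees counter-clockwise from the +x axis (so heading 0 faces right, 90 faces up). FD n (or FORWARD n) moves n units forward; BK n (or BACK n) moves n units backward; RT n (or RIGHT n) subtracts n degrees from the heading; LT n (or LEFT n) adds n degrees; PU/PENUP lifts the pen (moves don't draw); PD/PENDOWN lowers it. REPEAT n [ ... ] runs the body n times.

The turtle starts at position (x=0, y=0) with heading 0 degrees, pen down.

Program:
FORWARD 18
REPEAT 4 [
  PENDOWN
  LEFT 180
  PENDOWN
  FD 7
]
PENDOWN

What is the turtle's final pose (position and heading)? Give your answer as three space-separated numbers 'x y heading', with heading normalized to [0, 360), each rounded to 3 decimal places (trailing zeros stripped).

Answer: 18 0 0

Derivation:
Executing turtle program step by step:
Start: pos=(0,0), heading=0, pen down
FD 18: (0,0) -> (18,0) [heading=0, draw]
REPEAT 4 [
  -- iteration 1/4 --
  PD: pen down
  LT 180: heading 0 -> 180
  PD: pen down
  FD 7: (18,0) -> (11,0) [heading=180, draw]
  -- iteration 2/4 --
  PD: pen down
  LT 180: heading 180 -> 0
  PD: pen down
  FD 7: (11,0) -> (18,0) [heading=0, draw]
  -- iteration 3/4 --
  PD: pen down
  LT 180: heading 0 -> 180
  PD: pen down
  FD 7: (18,0) -> (11,0) [heading=180, draw]
  -- iteration 4/4 --
  PD: pen down
  LT 180: heading 180 -> 0
  PD: pen down
  FD 7: (11,0) -> (18,0) [heading=0, draw]
]
PD: pen down
Final: pos=(18,0), heading=0, 5 segment(s) drawn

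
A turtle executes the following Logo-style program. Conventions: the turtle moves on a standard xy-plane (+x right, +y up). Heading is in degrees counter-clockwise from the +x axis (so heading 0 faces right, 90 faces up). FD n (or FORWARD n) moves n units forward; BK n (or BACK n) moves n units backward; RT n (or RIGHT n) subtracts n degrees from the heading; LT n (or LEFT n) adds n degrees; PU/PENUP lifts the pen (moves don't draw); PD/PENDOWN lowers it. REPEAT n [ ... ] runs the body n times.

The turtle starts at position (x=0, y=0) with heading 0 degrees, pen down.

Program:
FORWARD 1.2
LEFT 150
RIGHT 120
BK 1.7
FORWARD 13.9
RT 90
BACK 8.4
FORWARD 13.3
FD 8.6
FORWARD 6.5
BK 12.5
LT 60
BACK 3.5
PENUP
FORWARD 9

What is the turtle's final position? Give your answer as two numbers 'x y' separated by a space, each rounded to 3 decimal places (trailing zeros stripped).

Answer: 21.016 -0.395

Derivation:
Executing turtle program step by step:
Start: pos=(0,0), heading=0, pen down
FD 1.2: (0,0) -> (1.2,0) [heading=0, draw]
LT 150: heading 0 -> 150
RT 120: heading 150 -> 30
BK 1.7: (1.2,0) -> (-0.272,-0.85) [heading=30, draw]
FD 13.9: (-0.272,-0.85) -> (11.766,6.1) [heading=30, draw]
RT 90: heading 30 -> 300
BK 8.4: (11.766,6.1) -> (7.566,13.375) [heading=300, draw]
FD 13.3: (7.566,13.375) -> (14.216,1.856) [heading=300, draw]
FD 8.6: (14.216,1.856) -> (18.516,-5.591) [heading=300, draw]
FD 6.5: (18.516,-5.591) -> (21.766,-11.221) [heading=300, draw]
BK 12.5: (21.766,-11.221) -> (15.516,-0.395) [heading=300, draw]
LT 60: heading 300 -> 0
BK 3.5: (15.516,-0.395) -> (12.016,-0.395) [heading=0, draw]
PU: pen up
FD 9: (12.016,-0.395) -> (21.016,-0.395) [heading=0, move]
Final: pos=(21.016,-0.395), heading=0, 9 segment(s) drawn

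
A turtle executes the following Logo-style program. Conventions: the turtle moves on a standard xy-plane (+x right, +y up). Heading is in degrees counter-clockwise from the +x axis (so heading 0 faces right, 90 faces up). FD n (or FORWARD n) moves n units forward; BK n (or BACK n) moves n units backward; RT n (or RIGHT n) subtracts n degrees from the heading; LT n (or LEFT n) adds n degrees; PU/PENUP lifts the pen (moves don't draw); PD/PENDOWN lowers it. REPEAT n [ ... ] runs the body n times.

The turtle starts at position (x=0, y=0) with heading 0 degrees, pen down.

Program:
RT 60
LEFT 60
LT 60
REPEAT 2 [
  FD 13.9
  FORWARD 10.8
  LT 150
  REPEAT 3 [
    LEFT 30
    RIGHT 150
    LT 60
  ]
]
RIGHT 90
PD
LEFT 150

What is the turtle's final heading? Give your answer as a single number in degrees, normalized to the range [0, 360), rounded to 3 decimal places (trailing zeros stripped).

Answer: 60

Derivation:
Executing turtle program step by step:
Start: pos=(0,0), heading=0, pen down
RT 60: heading 0 -> 300
LT 60: heading 300 -> 0
LT 60: heading 0 -> 60
REPEAT 2 [
  -- iteration 1/2 --
  FD 13.9: (0,0) -> (6.95,12.038) [heading=60, draw]
  FD 10.8: (6.95,12.038) -> (12.35,21.391) [heading=60, draw]
  LT 150: heading 60 -> 210
  REPEAT 3 [
    -- iteration 1/3 --
    LT 30: heading 210 -> 240
    RT 150: heading 240 -> 90
    LT 60: heading 90 -> 150
    -- iteration 2/3 --
    LT 30: heading 150 -> 180
    RT 150: heading 180 -> 30
    LT 60: heading 30 -> 90
    -- iteration 3/3 --
    LT 30: heading 90 -> 120
    RT 150: heading 120 -> 330
    LT 60: heading 330 -> 30
  ]
  -- iteration 2/2 --
  FD 13.9: (12.35,21.391) -> (24.388,28.341) [heading=30, draw]
  FD 10.8: (24.388,28.341) -> (33.741,33.741) [heading=30, draw]
  LT 150: heading 30 -> 180
  REPEAT 3 [
    -- iteration 1/3 --
    LT 30: heading 180 -> 210
    RT 150: heading 210 -> 60
    LT 60: heading 60 -> 120
    -- iteration 2/3 --
    LT 30: heading 120 -> 150
    RT 150: heading 150 -> 0
    LT 60: heading 0 -> 60
    -- iteration 3/3 --
    LT 30: heading 60 -> 90
    RT 150: heading 90 -> 300
    LT 60: heading 300 -> 0
  ]
]
RT 90: heading 0 -> 270
PD: pen down
LT 150: heading 270 -> 60
Final: pos=(33.741,33.741), heading=60, 4 segment(s) drawn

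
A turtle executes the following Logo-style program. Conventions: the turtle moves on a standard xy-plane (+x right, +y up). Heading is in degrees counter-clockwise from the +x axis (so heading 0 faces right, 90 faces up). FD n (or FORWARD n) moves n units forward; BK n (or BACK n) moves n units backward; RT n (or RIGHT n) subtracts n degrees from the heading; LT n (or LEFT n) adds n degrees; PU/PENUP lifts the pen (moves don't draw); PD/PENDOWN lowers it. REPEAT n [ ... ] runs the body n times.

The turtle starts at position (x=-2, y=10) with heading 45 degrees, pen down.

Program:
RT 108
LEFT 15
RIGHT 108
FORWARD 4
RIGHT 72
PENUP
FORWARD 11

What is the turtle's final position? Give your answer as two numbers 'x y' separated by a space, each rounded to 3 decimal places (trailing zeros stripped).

Executing turtle program step by step:
Start: pos=(-2,10), heading=45, pen down
RT 108: heading 45 -> 297
LT 15: heading 297 -> 312
RT 108: heading 312 -> 204
FD 4: (-2,10) -> (-5.654,8.373) [heading=204, draw]
RT 72: heading 204 -> 132
PU: pen up
FD 11: (-5.654,8.373) -> (-13.015,16.548) [heading=132, move]
Final: pos=(-13.015,16.548), heading=132, 1 segment(s) drawn

Answer: -13.015 16.548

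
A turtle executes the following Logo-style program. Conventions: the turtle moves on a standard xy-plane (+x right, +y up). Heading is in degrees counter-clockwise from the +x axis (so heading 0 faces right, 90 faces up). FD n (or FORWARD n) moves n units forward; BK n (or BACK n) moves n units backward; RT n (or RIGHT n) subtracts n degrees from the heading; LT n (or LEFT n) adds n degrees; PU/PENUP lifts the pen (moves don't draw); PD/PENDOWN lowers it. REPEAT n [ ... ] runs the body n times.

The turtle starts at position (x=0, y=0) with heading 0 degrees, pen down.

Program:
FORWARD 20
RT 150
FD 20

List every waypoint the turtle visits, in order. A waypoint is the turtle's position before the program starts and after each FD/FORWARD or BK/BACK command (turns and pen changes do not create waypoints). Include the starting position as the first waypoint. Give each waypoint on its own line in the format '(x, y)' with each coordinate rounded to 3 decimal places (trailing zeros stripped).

Executing turtle program step by step:
Start: pos=(0,0), heading=0, pen down
FD 20: (0,0) -> (20,0) [heading=0, draw]
RT 150: heading 0 -> 210
FD 20: (20,0) -> (2.679,-10) [heading=210, draw]
Final: pos=(2.679,-10), heading=210, 2 segment(s) drawn
Waypoints (3 total):
(0, 0)
(20, 0)
(2.679, -10)

Answer: (0, 0)
(20, 0)
(2.679, -10)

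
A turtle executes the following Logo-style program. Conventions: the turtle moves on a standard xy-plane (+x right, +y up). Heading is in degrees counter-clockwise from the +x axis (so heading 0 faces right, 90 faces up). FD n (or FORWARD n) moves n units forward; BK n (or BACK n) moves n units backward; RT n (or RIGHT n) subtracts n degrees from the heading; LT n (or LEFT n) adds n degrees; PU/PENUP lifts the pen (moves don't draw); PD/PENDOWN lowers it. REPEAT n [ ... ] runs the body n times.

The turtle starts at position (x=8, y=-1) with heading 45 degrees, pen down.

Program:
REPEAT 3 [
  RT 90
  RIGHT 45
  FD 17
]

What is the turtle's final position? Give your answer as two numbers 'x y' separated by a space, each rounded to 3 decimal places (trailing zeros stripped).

Executing turtle program step by step:
Start: pos=(8,-1), heading=45, pen down
REPEAT 3 [
  -- iteration 1/3 --
  RT 90: heading 45 -> 315
  RT 45: heading 315 -> 270
  FD 17: (8,-1) -> (8,-18) [heading=270, draw]
  -- iteration 2/3 --
  RT 90: heading 270 -> 180
  RT 45: heading 180 -> 135
  FD 17: (8,-18) -> (-4.021,-5.979) [heading=135, draw]
  -- iteration 3/3 --
  RT 90: heading 135 -> 45
  RT 45: heading 45 -> 0
  FD 17: (-4.021,-5.979) -> (12.979,-5.979) [heading=0, draw]
]
Final: pos=(12.979,-5.979), heading=0, 3 segment(s) drawn

Answer: 12.979 -5.979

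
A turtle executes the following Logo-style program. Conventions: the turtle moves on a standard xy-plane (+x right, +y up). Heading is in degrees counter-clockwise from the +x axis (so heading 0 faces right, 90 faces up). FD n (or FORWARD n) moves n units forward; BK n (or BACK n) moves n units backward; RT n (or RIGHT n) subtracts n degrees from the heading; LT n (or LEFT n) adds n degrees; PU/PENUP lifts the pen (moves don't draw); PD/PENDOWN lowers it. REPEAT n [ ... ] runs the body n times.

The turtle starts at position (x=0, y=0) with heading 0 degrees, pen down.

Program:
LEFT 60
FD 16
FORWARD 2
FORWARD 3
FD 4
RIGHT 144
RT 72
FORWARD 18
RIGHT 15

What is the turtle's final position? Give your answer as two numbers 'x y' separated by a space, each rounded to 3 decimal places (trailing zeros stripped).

Answer: -3.944 14.329

Derivation:
Executing turtle program step by step:
Start: pos=(0,0), heading=0, pen down
LT 60: heading 0 -> 60
FD 16: (0,0) -> (8,13.856) [heading=60, draw]
FD 2: (8,13.856) -> (9,15.588) [heading=60, draw]
FD 3: (9,15.588) -> (10.5,18.187) [heading=60, draw]
FD 4: (10.5,18.187) -> (12.5,21.651) [heading=60, draw]
RT 144: heading 60 -> 276
RT 72: heading 276 -> 204
FD 18: (12.5,21.651) -> (-3.944,14.329) [heading=204, draw]
RT 15: heading 204 -> 189
Final: pos=(-3.944,14.329), heading=189, 5 segment(s) drawn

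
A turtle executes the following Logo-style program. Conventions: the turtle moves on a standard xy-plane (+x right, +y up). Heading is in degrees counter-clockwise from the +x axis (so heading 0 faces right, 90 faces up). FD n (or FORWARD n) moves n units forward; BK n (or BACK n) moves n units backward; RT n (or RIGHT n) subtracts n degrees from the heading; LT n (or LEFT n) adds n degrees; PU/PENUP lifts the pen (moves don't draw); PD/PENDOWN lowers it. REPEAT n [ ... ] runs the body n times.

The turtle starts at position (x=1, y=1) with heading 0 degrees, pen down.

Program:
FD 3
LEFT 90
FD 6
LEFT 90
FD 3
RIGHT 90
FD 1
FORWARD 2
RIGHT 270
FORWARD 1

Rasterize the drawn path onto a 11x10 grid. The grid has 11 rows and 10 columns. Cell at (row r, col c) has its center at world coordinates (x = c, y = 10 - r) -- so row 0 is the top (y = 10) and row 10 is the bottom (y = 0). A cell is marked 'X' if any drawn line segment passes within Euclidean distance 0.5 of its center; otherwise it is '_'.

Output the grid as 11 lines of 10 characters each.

Segment 0: (1,1) -> (4,1)
Segment 1: (4,1) -> (4,7)
Segment 2: (4,7) -> (1,7)
Segment 3: (1,7) -> (1,8)
Segment 4: (1,8) -> (1,10)
Segment 5: (1,10) -> (0,10)

Answer: XX________
_X________
_X________
_XXXX_____
____X_____
____X_____
____X_____
____X_____
____X_____
_XXXX_____
__________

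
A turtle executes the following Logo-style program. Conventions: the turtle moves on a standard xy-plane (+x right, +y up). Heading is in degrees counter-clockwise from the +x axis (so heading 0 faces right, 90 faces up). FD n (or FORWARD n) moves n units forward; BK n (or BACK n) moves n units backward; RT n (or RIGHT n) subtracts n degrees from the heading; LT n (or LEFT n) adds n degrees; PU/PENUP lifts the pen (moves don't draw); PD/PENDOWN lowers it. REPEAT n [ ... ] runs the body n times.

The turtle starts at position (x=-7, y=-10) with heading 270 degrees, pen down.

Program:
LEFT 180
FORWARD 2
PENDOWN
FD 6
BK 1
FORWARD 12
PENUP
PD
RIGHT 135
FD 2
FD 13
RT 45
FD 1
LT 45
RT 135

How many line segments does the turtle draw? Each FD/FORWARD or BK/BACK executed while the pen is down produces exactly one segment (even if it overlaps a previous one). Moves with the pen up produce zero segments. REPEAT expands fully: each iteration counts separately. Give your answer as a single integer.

Executing turtle program step by step:
Start: pos=(-7,-10), heading=270, pen down
LT 180: heading 270 -> 90
FD 2: (-7,-10) -> (-7,-8) [heading=90, draw]
PD: pen down
FD 6: (-7,-8) -> (-7,-2) [heading=90, draw]
BK 1: (-7,-2) -> (-7,-3) [heading=90, draw]
FD 12: (-7,-3) -> (-7,9) [heading=90, draw]
PU: pen up
PD: pen down
RT 135: heading 90 -> 315
FD 2: (-7,9) -> (-5.586,7.586) [heading=315, draw]
FD 13: (-5.586,7.586) -> (3.607,-1.607) [heading=315, draw]
RT 45: heading 315 -> 270
FD 1: (3.607,-1.607) -> (3.607,-2.607) [heading=270, draw]
LT 45: heading 270 -> 315
RT 135: heading 315 -> 180
Final: pos=(3.607,-2.607), heading=180, 7 segment(s) drawn
Segments drawn: 7

Answer: 7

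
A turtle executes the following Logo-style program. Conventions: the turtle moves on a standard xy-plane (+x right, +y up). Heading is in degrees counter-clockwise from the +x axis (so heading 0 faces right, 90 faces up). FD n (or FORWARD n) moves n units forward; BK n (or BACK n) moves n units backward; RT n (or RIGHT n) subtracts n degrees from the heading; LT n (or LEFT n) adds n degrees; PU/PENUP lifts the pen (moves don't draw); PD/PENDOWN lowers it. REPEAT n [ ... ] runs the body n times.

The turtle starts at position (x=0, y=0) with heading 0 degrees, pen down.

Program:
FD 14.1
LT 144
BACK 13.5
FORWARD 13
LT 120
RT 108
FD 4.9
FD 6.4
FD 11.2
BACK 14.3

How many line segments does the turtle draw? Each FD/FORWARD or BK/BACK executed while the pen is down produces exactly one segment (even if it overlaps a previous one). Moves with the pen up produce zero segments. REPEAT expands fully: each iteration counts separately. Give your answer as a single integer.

Executing turtle program step by step:
Start: pos=(0,0), heading=0, pen down
FD 14.1: (0,0) -> (14.1,0) [heading=0, draw]
LT 144: heading 0 -> 144
BK 13.5: (14.1,0) -> (25.022,-7.935) [heading=144, draw]
FD 13: (25.022,-7.935) -> (14.505,-0.294) [heading=144, draw]
LT 120: heading 144 -> 264
RT 108: heading 264 -> 156
FD 4.9: (14.505,-0.294) -> (10.028,1.699) [heading=156, draw]
FD 6.4: (10.028,1.699) -> (4.181,4.302) [heading=156, draw]
FD 11.2: (4.181,4.302) -> (-6.05,8.858) [heading=156, draw]
BK 14.3: (-6.05,8.858) -> (7.013,3.041) [heading=156, draw]
Final: pos=(7.013,3.041), heading=156, 7 segment(s) drawn
Segments drawn: 7

Answer: 7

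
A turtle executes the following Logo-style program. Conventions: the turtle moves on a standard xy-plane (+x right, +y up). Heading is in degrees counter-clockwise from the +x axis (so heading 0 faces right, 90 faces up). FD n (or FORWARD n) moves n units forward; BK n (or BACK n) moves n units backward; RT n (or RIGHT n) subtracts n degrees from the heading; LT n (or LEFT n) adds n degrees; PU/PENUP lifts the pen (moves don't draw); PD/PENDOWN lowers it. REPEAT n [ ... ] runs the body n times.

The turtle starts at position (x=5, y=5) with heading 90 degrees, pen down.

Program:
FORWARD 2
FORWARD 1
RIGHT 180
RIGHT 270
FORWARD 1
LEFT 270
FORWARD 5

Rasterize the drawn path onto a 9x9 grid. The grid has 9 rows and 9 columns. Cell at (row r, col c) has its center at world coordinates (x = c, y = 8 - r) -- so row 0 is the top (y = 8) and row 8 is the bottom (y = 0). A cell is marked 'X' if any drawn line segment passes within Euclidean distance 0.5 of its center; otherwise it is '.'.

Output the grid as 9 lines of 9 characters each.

Segment 0: (5,5) -> (5,7)
Segment 1: (5,7) -> (5,8)
Segment 2: (5,8) -> (6,8)
Segment 3: (6,8) -> (6,3)

Answer: .....XX..
.....XX..
.....XX..
.....XX..
......X..
......X..
.........
.........
.........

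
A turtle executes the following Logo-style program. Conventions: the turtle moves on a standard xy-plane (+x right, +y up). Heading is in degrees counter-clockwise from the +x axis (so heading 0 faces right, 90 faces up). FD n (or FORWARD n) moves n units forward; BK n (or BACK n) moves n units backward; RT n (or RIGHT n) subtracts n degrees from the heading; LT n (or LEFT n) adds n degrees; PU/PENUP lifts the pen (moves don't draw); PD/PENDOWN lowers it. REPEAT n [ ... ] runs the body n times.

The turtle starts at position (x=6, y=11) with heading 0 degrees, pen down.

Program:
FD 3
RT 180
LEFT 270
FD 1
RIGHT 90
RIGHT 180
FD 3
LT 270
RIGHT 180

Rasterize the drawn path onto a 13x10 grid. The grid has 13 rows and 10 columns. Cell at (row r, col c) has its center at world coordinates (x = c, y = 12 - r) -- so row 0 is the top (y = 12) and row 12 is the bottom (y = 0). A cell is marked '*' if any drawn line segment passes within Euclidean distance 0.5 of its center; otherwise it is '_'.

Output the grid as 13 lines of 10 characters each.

Answer: ______****
______****
__________
__________
__________
__________
__________
__________
__________
__________
__________
__________
__________

Derivation:
Segment 0: (6,11) -> (9,11)
Segment 1: (9,11) -> (9,12)
Segment 2: (9,12) -> (6,12)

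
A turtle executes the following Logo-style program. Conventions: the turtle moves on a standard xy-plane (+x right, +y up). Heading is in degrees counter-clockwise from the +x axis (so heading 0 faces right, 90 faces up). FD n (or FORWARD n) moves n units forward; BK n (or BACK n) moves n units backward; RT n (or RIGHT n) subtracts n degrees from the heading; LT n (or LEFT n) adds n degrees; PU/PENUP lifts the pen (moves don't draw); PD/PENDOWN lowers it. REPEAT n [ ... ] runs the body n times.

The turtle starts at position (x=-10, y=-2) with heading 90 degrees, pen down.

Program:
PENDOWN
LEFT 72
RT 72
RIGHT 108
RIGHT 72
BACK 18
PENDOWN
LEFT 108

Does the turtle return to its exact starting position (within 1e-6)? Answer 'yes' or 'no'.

Answer: no

Derivation:
Executing turtle program step by step:
Start: pos=(-10,-2), heading=90, pen down
PD: pen down
LT 72: heading 90 -> 162
RT 72: heading 162 -> 90
RT 108: heading 90 -> 342
RT 72: heading 342 -> 270
BK 18: (-10,-2) -> (-10,16) [heading=270, draw]
PD: pen down
LT 108: heading 270 -> 18
Final: pos=(-10,16), heading=18, 1 segment(s) drawn

Start position: (-10, -2)
Final position: (-10, 16)
Distance = 18; >= 1e-6 -> NOT closed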